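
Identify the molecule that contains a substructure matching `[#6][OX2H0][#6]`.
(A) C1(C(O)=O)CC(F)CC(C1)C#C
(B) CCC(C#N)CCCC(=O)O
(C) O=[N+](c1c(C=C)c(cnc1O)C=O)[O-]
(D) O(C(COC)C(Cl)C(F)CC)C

D

[#6][OX2H0][#6] describes an aliphatic oxygen bridging two carbons with no H on the oxygen (an ether).
(A) has a carboxylic acid group (-C(=O)OH) but the -OH oxygen has H1; the =O is OX1, not OX2.
(B) has a carboxylic acid group (-C(=O)OH) but the -OH oxygen has H1; the =O is OX1, not OX2.
(C) has a hydroxyl group (-OH) but the oxygen has H1, not H0 bridging two carbons.
(D) contains a methoxy ether (-OCH3), which satisfies every atom and bond constraint.
So the answer is (D).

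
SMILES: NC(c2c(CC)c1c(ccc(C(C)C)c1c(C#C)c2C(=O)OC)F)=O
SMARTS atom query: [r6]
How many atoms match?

10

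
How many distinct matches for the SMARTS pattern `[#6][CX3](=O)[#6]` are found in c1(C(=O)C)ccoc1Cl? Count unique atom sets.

[#6][CX3](=O)[#6] is the SMARTS for a ketone: a carbonyl carbon (no H) flanked by two carbons.
Exactly one fragment in the molecule meets all constraints, giving 1 match.

1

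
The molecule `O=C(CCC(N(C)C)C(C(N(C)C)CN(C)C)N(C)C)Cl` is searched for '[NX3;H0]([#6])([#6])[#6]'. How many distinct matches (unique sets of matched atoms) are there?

4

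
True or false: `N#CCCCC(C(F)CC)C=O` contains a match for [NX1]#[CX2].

True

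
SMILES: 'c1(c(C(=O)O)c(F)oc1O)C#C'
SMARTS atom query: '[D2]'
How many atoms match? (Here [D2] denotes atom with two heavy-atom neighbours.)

2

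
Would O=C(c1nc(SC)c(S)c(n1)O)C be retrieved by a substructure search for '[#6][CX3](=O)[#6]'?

The pattern [#6][CX3](=O)[#6] describes a carbonyl carbon (no H) flanked by two carbons — a ketone.
The molecule carries an acetyl/ketone group (-C(=O)CH3), whose atoms satisfy every constraint of the query, so the pattern matches.

Yes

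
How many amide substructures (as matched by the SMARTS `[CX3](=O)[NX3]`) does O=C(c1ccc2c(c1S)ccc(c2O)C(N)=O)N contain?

[CX3](=O)[NX3] is the SMARTS for an amide: a carbonyl carbon bonded to a trivalent nitrogen.
The molecule carries 2 separate instances of a primary amide (-C(=O)NH2) meeting every constraint; each maps to a distinct set of atoms, giving 2 matches.

2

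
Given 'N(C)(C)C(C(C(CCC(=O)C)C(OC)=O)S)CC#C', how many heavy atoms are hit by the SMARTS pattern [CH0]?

Check the 19 heavy atoms by environment: 3× C (H2) → no; 4× C (H1) → no; 1× S (H1) → no; 3× C (H0) → match; 3× O (H0) → no; 4× C (H3) → no; 1× N (H0) → no.
That gives 3 matching atoms.

3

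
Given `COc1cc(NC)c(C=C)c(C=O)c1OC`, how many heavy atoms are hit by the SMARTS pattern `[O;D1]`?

1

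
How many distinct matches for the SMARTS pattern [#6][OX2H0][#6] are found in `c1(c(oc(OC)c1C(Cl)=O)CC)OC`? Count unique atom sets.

2

[#6][OX2H0][#6] is the SMARTS for an ether: an aliphatic oxygen bridging two carbons with no H on the oxygen.
The molecule carries 2 separate instances of a methoxy ether (-OCH3) meeting every constraint; each maps to a distinct set of atoms, giving 2 matches.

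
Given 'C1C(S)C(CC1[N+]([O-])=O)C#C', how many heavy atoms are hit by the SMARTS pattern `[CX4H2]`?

The query [CX4H2] means: sp3 carbon (X4) with exactly two hydrogens.
Check the 11 heavy atoms by environment: 3× C (H1, X4) → no; 2× C (H2, X4) → match; 1× C (H0, X2) → no; 1× C (H1, X2) → no; 1× N (charge +1, H0, X3) → no; 1× O (charge -1, H0, X1) → no; 1× O (H0, X1) → no; 1× S (H1, X2) → no.
That gives 2 matching atoms.

2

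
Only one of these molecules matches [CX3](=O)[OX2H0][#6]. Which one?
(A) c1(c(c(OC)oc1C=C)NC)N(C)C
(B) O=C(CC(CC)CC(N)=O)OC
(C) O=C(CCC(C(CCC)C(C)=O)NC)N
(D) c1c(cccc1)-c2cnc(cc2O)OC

[CX3](=O)[OX2H0][#6] describes a carbonyl carbon bonded to an oxygen that is itself bonded to carbon (no H on that O) (an ester).
(A) has a methoxy ether (-OCH3) but the ether oxygen is not adjacent to a C=O carbon.
(B) contains a methyl-ester group (-C(=O)OCH3), which satisfies every atom and bond constraint.
(C) has a primary amide (-C(=O)NH2) but the carbonyl is bonded to N, not to an O-C linkage.
(D) has a methoxy ether (-OCH3) but the ether oxygen is not adjacent to a C=O carbon.
So the answer is (B).

B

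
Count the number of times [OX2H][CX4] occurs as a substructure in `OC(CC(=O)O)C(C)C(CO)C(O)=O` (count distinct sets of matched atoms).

[OX2H][CX4] is the SMARTS for an aliphatic alcohol: a hydroxyl oxygen bound to an sp3 (X4) carbon.
The molecule carries 2 separate instances of a hydroxyl group (-OH) meeting every constraint; each maps to a distinct set of atoms, giving 2 matches.

2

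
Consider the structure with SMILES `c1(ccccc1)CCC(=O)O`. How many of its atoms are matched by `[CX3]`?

The query [CX3] means: C with X3: aliphatic carbon with exactly 3 total connections.
Check the 11 heavy atoms by environment: 2× C (X4) → no; 6× c (aromatic, X3) → no; 1× C (X3) → match; 1× O (X1) → no; 1× O (X2) → no.
That gives 1 matching atom.

1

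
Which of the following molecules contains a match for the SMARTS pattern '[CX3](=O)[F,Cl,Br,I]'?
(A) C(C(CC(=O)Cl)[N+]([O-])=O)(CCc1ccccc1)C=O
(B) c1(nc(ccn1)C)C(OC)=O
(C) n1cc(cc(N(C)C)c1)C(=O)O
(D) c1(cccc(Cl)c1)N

A

[CX3](=O)[F,Cl,Br,I] describes a carbonyl carbon bonded to a halogen (an acyl halide).
(A) contains an acyl chloride (-C(=O)Cl), which satisfies every atom and bond constraint.
(B) has a methyl-ester group (-C(=O)OCH3) but the carbonyl is bonded to -O-C, not to a halogen.
(C) has a carboxylic acid group (-C(=O)OH) but the carbonyl is bonded to -OH, not to a halogen.
(D) has a chloro substituent but the Cl is not on a carbonyl carbon.
So the answer is (A).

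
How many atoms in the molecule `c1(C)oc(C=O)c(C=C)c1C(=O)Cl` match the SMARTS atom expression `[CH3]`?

1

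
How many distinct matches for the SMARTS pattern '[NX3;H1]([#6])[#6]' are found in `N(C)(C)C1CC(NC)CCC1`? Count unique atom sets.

[NX3;H1]([#6])[#6] is the SMARTS for a secondary amine: a trivalent nitrogen with one H, bonded to two carbons.
Exactly one fragment in the molecule meets all constraints, giving 1 match.

1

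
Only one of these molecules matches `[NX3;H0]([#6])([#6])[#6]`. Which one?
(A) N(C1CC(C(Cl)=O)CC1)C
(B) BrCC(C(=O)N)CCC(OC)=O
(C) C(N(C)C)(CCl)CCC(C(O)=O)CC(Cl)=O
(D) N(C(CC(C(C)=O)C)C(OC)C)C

[NX3;H0]([#6])([#6])[#6] describes a trivalent nitrogen with no H, bonded to three carbons (a tertiary amine).
(A) has an N-methylamino group (-NHCH3) but the nitrogen still has one H (H1), not H0.
(B) has a primary amide (-C(=O)NH2) but the amide nitrogen has H2 and only one carbon neighbour.
(C) contains a dimethylamino group (-N(CH3)2), which satisfies every atom and bond constraint.
(D) has an N-methylamino group (-NHCH3) but the nitrogen still has one H (H1), not H0.
So the answer is (C).

C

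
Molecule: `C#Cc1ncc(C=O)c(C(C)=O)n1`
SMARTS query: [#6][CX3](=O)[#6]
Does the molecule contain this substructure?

The pattern [#6][CX3](=O)[#6] describes a carbonyl carbon (no H) flanked by two carbons — a ketone.
The molecule carries an acetyl/ketone group (-C(=O)CH3), whose atoms satisfy every constraint of the query, so the pattern matches.

Yes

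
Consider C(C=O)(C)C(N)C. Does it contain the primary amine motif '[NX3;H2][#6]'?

Yes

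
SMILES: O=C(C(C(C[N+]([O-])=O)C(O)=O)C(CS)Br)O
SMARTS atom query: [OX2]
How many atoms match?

2

The query [OX2] means: aliphatic oxygen with two total connections — ether, hydroxyl, or ester single-bond O.
Check the 16 heavy atoms by environment: 5× C (X4) → no; 1× S (X2) → no; 2× C (X3) → no; 3× O (X1) → no; 2× O (X2) → match; 1× Br (X1) → no; 1× N (charge +1, X3) → no; 1× O (charge -1, X1) → no.
That gives 2 matching atoms.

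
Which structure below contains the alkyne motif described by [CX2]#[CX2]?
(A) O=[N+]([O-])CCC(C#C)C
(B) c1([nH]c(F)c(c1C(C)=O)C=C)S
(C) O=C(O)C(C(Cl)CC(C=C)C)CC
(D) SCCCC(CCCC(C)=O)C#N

[CX2]#[CX2] describes a carbon-carbon triple bond (an alkyne).
(A) contains an ethynyl group (-C#CH), which satisfies every atom and bond constraint.
(B) has a vinyl group (-CH=CH2) but the C=C is a double bond; both carbons are CX3, not CX2.
(C) has a vinyl group (-CH=CH2) but the C=C is a double bond; both carbons are CX3, not CX2.
(D) has a nitrile (-C#N) but the triple bond is C#N, not C#C.
So the answer is (A).

A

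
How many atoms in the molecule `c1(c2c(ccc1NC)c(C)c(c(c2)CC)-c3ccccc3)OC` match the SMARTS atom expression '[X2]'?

1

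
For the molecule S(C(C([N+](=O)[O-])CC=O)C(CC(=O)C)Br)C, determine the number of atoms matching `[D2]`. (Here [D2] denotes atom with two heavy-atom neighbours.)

The query [D2] means: atom with exactly two heavy-atom neighbours.
Check the 16 heavy atoms by environment: 3× C (D2) → match; 4× C (D3) → no; 1× Br (D1) → no; 1× N (charge +1, D3) → no; 1× O (charge -1, D1) → no; 3× O (D1) → no; 2× C (D1) → no; 1× S (D2) → match.
Summing the matching environments: 3 + 1 = 4 matching atoms.

4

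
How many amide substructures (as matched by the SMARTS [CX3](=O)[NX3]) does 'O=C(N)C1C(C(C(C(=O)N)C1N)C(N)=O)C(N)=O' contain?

[CX3](=O)[NX3] is the SMARTS for an amide: a carbonyl carbon bonded to a trivalent nitrogen.
The molecule carries 4 separate instances of a primary amide (-C(=O)NH2) meeting every constraint; each maps to a distinct set of atoms, giving 4 matches.

4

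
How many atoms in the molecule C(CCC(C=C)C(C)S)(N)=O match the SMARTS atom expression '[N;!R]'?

1

The query [N;!R] means: aliphatic nitrogen not in a ring.
Check the 11 heavy atoms by environment: 8× C (acyclic) → no; 1× O (acyclic) → no; 1× N (acyclic) → match; 1× S (acyclic) → no.
That gives 1 matching atom.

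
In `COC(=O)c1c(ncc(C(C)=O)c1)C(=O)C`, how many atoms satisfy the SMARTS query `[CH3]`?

3

Check the 16 heavy atoms by environment: 1× n (aromatic, H0) → no; 3× c (aromatic, H0) → no; 2× c (aromatic, H1) → no; 3× C (H0) → no; 4× O (H0) → no; 3× C (H3) → match.
That gives 3 matching atoms.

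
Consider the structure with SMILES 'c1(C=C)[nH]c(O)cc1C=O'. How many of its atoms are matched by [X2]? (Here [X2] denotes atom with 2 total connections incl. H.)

1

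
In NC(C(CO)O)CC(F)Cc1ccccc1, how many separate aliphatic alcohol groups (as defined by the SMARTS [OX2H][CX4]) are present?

[OX2H][CX4] is the SMARTS for an aliphatic alcohol: a hydroxyl oxygen bound to an sp3 (X4) carbon.
The molecule carries 2 separate instances of a hydroxyl group (-OH) meeting every constraint; each maps to a distinct set of atoms, giving 2 matches.

2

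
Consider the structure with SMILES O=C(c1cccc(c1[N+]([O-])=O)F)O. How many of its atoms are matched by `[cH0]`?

3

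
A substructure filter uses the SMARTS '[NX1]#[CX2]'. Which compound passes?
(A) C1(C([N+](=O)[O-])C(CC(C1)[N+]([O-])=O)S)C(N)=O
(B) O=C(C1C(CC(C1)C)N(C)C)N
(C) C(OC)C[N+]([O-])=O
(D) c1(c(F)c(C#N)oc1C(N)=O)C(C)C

[NX1]#[CX2] describes a nitrogen triple-bonded to a two-connected carbon (a nitrile).
(A) has a primary amide (-C(=O)NH2) but the nitrogen is NX3, not NX1.
(B) has a primary amide (-C(=O)NH2) but the nitrogen is NX3, not NX1.
(C) has a nitro group (-[N+](=O)[O-]) but there is no C#N triple bond.
(D) contains a nitrile (-C#N), which satisfies every atom and bond constraint.
So the answer is (D).

D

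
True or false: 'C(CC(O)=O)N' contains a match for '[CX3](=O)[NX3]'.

False

The pattern [CX3](=O)[NX3] describes a carbonyl carbon bonded to a trivalent nitrogen — an amide.
The closest candidate here is a carboxylic acid group (-C(=O)OH), but the carbonyl is bonded to O, not to an NX3 nitrogen. No other fragment satisfies the full query, so there is no match.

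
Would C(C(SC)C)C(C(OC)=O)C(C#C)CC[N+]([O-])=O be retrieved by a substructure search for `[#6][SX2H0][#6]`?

The pattern [#6][SX2H0][#6] describes an aliphatic sulfur bridging two carbons with no H on the sulfur — a thioether.
The molecule carries a methylthio ether (-SCH3), whose atoms satisfy every constraint of the query, so the pattern matches.

Yes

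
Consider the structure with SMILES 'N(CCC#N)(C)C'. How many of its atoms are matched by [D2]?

3

The query [D2] means: atom with exactly two heavy-atom neighbours.
Check the 7 heavy atoms by environment: 3× C (D2) → match; 1× N (D3) → no; 2× C (D1) → no; 1× N (D1) → no.
That gives 3 matching atoms.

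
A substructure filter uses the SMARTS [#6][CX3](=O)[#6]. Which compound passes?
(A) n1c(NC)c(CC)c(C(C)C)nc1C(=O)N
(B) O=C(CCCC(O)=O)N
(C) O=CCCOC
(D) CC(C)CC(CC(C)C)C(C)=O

[#6][CX3](=O)[#6] describes a carbonyl carbon (no H) flanked by two carbons (a ketone).
(A) has a primary amide (-C(=O)NH2) but one neighbour of the carbonyl carbon is N, not C.
(B) has a primary amide (-C(=O)NH2) but one neighbour of the carbonyl carbon is N, not C.
(C) has an aldehyde (-CHO) but the carbonyl carbon has H1, so it is not flanked by two carbons.
(D) contains an acetyl/ketone group (-C(=O)CH3), which satisfies every atom and bond constraint.
So the answer is (D).

D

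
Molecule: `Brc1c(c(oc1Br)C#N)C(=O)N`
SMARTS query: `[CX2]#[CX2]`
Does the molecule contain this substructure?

No

The pattern [CX2]#[CX2] describes a carbon-carbon triple bond — an alkyne.
The closest candidate here is a nitrile (-C#N), but the triple bond is C#N, not C#C. No other fragment satisfies the full query, so there is no match.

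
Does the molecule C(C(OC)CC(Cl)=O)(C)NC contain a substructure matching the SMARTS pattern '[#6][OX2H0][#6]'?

The pattern [#6][OX2H0][#6] describes an aliphatic oxygen bridging two carbons with no H on the oxygen — an ether.
The molecule carries a methoxy ether (-OCH3), whose atoms satisfy every constraint of the query, so the pattern matches.

Yes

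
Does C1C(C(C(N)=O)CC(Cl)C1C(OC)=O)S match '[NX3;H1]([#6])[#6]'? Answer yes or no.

The pattern [NX3;H1]([#6])[#6] describes a trivalent nitrogen with one H, bonded to two carbons — a secondary amine.
The closest candidate here is a primary amide (-C(=O)NH2), but the -C(=O)NH2 nitrogen has H2, not H1. No other fragment satisfies the full query, so there is no match.

No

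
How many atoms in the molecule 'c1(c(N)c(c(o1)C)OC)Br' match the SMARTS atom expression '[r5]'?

5

The query [r5] means: r5 matches atoms in a five-membered ring.
Check the 10 heavy atoms by environment: 1× o (aromatic, in 5-ring) → match; 4× c (aromatic, in 5-ring) → match; 2× C (acyclic) → no; 1× Br (acyclic) → no; 1× N (acyclic) → no; 1× O (acyclic) → no.
Summing the matching environments: 1 + 4 = 5 matching atoms.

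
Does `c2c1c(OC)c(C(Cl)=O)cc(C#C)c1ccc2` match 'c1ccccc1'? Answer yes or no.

Yes

The pattern c1ccccc1 describes six aromatic carbons in a ring — a benzene ring.
The required atom environment is present in the molecule, so the pattern matches.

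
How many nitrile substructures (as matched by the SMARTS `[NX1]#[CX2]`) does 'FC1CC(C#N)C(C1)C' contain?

1

[NX1]#[CX2] is the SMARTS for a nitrile: a nitrogen triple-bonded to a two-connected carbon.
Exactly one fragment in the molecule meets all constraints, giving 1 match.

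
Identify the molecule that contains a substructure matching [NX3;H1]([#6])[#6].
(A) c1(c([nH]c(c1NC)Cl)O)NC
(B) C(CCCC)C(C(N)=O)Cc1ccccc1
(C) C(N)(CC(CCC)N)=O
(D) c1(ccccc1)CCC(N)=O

[NX3;H1]([#6])[#6] describes a trivalent nitrogen with one H, bonded to two carbons (a secondary amine).
(A) contains an N-methylamino group (-NHCH3), which satisfies every atom and bond constraint.
(B) has a primary amide (-C(=O)NH2) but the -C(=O)NH2 nitrogen has H2, not H1.
(C) has a primary amino group (-NH2) but the nitrogen has H2 and only one carbon neighbour.
(D) has a primary amide (-C(=O)NH2) but the -C(=O)NH2 nitrogen has H2, not H1.
So the answer is (A).

A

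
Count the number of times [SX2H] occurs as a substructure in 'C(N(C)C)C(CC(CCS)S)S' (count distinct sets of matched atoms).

3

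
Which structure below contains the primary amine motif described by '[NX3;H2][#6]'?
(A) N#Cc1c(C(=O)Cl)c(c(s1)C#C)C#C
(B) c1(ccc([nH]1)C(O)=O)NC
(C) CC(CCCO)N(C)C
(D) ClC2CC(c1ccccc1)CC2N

[NX3;H2][#6] describes a trivalent nitrogen with two H attached to carbon (a primary amine).
(A) has a nitrile (-C#N) but the nitrogen is NX1 (triple-bonded), not NX3 with two H.
(B) has an N-methylamino group (-NHCH3) but the nitrogen bears two carbons and only one H (H1), not H2.
(C) has a dimethylamino group (-N(CH3)2) but the nitrogen has H0, not H2.
(D) contains a primary amino group (-NH2), which satisfies every atom and bond constraint.
So the answer is (D).

D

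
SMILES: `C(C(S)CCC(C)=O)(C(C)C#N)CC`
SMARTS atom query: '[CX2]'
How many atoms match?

1

The query [CX2] means: C with X2: aliphatic carbon with exactly 2 total connections.
Check the 14 heavy atoms by environment: 9× C (X4) → no; 1× C (X3) → no; 1× O (X1) → no; 1× C (X2) → match; 1× N (X1) → no; 1× S (X2) → no.
That gives 1 matching atom.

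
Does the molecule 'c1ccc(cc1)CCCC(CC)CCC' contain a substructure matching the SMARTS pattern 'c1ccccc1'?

Yes

The pattern c1ccccc1 describes six aromatic carbons in a ring — a benzene ring.
The molecule carries a phenyl ring, whose atoms satisfy every constraint of the query, so the pattern matches.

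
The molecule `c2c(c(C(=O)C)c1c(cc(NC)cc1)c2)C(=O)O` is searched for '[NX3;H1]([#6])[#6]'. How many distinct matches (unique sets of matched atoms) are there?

[NX3;H1]([#6])[#6] is the SMARTS for a secondary amine: a trivalent nitrogen with one H, bonded to two carbons.
Exactly one fragment in the molecule meets all constraints, giving 1 match.

1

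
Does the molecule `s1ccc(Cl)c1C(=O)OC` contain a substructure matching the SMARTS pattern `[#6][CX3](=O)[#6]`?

No

The pattern [#6][CX3](=O)[#6] describes a carbonyl carbon (no H) flanked by two carbons — a ketone.
The closest candidate here is a methyl-ester group (-C(=O)OCH3), but one neighbour of the carbonyl carbon is O, not C. No other fragment satisfies the full query, so there is no match.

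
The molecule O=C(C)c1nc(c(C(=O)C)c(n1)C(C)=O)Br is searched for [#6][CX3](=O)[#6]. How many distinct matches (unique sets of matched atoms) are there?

3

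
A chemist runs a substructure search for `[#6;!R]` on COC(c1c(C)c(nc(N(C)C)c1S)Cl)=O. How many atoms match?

5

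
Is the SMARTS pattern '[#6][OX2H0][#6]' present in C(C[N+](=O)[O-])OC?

The pattern [#6][OX2H0][#6] describes an aliphatic oxygen bridging two carbons with no H on the oxygen — an ether.
The molecule carries a methoxy ether (-OCH3), whose atoms satisfy every constraint of the query, so the pattern matches.

Yes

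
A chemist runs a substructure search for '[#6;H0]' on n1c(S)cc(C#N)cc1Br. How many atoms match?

The query [#6;H0] means: any carbon with no attached hydrogen.
Check the 10 heavy atoms by environment: 1× n (aromatic, H0) → no; 3× c (aromatic, H0) → match; 2× c (aromatic, H1) → no; 1× C (H0) → match; 1× N (H0) → no; 1× Br (H0) → no; 1× S (H1) → no.
Summing the matching environments: 3 + 1 = 4 matching atoms.

4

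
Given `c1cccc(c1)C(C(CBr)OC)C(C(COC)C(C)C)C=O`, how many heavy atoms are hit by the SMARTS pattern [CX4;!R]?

11

The query [CX4;!R] means: aliphatic carbon with four total connections, not in a ring.
Check the 22 heavy atoms by environment: 11× C (X4, acyclic) → match; 1× Br (X1, acyclic) → no; 1× C (X3, acyclic) → no; 1× O (X1, acyclic) → no; 2× O (X2, acyclic) → no; 6× c (aromatic, X3, in 6-ring) → no.
That gives 11 matching atoms.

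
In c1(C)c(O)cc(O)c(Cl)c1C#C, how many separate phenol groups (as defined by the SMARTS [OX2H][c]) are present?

2

[OX2H][c] is the SMARTS for a phenol: a hydroxyl oxygen attached to an aromatic carbon.
The molecule carries 2 separate instances of a hydroxyl group (-OH) meeting every constraint; each maps to a distinct set of atoms, giving 2 matches.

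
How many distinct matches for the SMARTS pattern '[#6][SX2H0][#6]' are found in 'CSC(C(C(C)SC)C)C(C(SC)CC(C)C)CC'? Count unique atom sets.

3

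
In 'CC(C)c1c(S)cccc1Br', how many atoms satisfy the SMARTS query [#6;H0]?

The query [#6;H0] means: any carbon with no attached hydrogen.
Check the 11 heavy atoms by environment: 3× c (aromatic, H0) → match; 3× c (aromatic, H1) → no; 1× S (H1) → no; 1× C (H1) → no; 2× C (H3) → no; 1× Br (H0) → no.
That gives 3 matching atoms.

3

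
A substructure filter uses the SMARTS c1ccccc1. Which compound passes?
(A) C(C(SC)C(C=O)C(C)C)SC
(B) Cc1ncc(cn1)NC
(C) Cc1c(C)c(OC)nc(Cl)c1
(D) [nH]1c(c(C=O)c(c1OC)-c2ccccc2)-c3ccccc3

c1ccccc1 describes six aromatic carbons in a ring (a benzene ring).
(A) has a methyl group (-CH3) but no six-membered all-carbon aromatic ring is present.
(B) has a methyl group (-CH3) but no six-membered all-carbon aromatic ring is present.
(C) has a methyl group (-CH3) but no six-membered all-carbon aromatic ring is present.
(D) contains a phenyl ring, which satisfies every atom and bond constraint.
So the answer is (D).

D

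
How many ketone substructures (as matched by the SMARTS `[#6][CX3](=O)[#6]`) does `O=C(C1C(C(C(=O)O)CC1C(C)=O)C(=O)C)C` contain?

[#6][CX3](=O)[#6] is the SMARTS for a ketone: a carbonyl carbon (no H) flanked by two carbons.
The molecule carries 3 separate instances of an acetyl/ketone group (-C(=O)CH3) meeting every constraint; each maps to a distinct set of atoms, giving 3 matches.

3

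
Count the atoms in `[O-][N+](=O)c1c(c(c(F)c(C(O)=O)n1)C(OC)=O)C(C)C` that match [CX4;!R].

4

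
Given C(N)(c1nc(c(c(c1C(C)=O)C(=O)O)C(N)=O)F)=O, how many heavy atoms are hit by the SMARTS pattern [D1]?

9

The query [D1] means: atom with exactly one heavy-atom neighbour (degree 1).
Check the 19 heavy atoms by environment: 1× n (aromatic, D2) → no; 5× c (aromatic, D3) → no; 4× C (D3) → no; 5× O (D1) → match; 1× C (D1) → match; 2× N (D1) → match; 1× F (D1) → match.
Summing the matching environments: 5 + 1 + 2 + 1 = 9 matching atoms.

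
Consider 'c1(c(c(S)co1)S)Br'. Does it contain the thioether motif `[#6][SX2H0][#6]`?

No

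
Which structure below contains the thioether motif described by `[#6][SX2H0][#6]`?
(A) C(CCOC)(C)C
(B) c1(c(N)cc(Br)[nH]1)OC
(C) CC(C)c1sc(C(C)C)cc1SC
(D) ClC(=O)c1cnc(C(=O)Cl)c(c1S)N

C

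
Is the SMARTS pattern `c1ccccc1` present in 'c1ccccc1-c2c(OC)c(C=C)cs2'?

Yes

The pattern c1ccccc1 describes six aromatic carbons in a ring — a benzene ring.
The molecule carries a phenyl ring, whose atoms satisfy every constraint of the query, so the pattern matches.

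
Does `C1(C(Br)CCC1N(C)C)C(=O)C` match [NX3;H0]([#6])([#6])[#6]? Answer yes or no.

The pattern [NX3;H0]([#6])([#6])[#6] describes a trivalent nitrogen with no H, bonded to three carbons — a tertiary amine.
The molecule carries a dimethylamino group (-N(CH3)2), whose atoms satisfy every constraint of the query, so the pattern matches.

Yes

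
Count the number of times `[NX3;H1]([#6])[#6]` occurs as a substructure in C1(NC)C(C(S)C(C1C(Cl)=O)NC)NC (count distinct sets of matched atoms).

[NX3;H1]([#6])[#6] is the SMARTS for a secondary amine: a trivalent nitrogen with one H, bonded to two carbons.
The molecule carries 3 separate instances of an N-methylamino group (-NHCH3) meeting every constraint; each maps to a distinct set of atoms, giving 3 matches.

3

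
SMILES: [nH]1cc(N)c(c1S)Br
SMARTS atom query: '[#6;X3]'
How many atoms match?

The query [#6;X3] means: any carbon (aromatic or not) with three total connections.
Check the 8 heavy atoms by environment: 1× n (aromatic, X3) → no; 4× c (aromatic, X3) → match; 1× N (X3) → no; 1× Br (X1) → no; 1× S (X2) → no.
That gives 4 matching atoms.

4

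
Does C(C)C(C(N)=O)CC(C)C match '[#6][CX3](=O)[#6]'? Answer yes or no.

The pattern [#6][CX3](=O)[#6] describes a carbonyl carbon (no H) flanked by two carbons — a ketone.
The closest candidate here is a primary amide (-C(=O)NH2), but one neighbour of the carbonyl carbon is N, not C. No other fragment satisfies the full query, so there is no match.

No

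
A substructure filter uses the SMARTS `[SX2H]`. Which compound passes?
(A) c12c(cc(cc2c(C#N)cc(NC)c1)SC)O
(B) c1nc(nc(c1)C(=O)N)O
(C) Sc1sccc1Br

C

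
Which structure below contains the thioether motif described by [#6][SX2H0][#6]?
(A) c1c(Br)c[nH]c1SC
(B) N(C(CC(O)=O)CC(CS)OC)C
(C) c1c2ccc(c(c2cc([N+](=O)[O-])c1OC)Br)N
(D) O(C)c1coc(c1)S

A

[#6][SX2H0][#6] describes an aliphatic sulfur bridging two carbons with no H on the sulfur (a thioether).
(A) contains a methylthio ether (-SCH3), which satisfies every atom and bond constraint.
(B) has a thiol (-SH) but the sulfur has H1, not H0 bridging two carbons.
(C) has a methoxy ether (-OCH3) but the bridging atom is O, not S.
(D) has a methoxy ether (-OCH3) but the bridging atom is O, not S.
So the answer is (A).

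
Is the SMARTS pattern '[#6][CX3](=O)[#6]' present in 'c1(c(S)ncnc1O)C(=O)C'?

Yes

The pattern [#6][CX3](=O)[#6] describes a carbonyl carbon (no H) flanked by two carbons — a ketone.
The molecule carries an acetyl/ketone group (-C(=O)CH3), whose atoms satisfy every constraint of the query, so the pattern matches.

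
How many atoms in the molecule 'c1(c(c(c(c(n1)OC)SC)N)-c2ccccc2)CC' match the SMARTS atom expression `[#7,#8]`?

The query [#7,#8] means: nitrogen or oxygen (comma = OR).
Check the 19 heavy atoms by environment: 1× n (aromatic) → match; 11× c (aromatic) → no; 1× S → no; 4× C → no; 1× N → match; 1× O → match.
Summing the matching environments: 1 + 1 + 1 = 3 matching atoms.

3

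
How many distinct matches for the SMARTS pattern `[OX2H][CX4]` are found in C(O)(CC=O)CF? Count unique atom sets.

1

[OX2H][CX4] is the SMARTS for an aliphatic alcohol: a hydroxyl oxygen bound to an sp3 (X4) carbon.
Exactly one fragment in the molecule meets all constraints, giving 1 match.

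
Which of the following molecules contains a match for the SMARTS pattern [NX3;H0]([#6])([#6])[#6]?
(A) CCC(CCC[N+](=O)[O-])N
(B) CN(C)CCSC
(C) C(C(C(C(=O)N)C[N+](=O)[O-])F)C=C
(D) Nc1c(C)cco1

[NX3;H0]([#6])([#6])[#6] describes a trivalent nitrogen with no H, bonded to three carbons (a tertiary amine).
(A) has a primary amino group (-NH2) but the nitrogen has H2, not H0 with three carbons.
(B) contains a dimethylamino group (-N(CH3)2), which satisfies every atom and bond constraint.
(C) has a primary amide (-C(=O)NH2) but the amide nitrogen has H2 and only one carbon neighbour.
(D) has a primary amino group (-NH2) but the nitrogen has H2, not H0 with three carbons.
So the answer is (B).

B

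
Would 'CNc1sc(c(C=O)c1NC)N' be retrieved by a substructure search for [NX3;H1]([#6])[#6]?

Yes

The pattern [NX3;H1]([#6])[#6] describes a trivalent nitrogen with one H, bonded to two carbons — a secondary amine.
The molecule carries an N-methylamino group (-NHCH3), whose atoms satisfy every constraint of the query, so the pattern matches.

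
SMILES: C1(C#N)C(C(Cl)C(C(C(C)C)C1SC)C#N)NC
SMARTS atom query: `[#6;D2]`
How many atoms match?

The query [#6;D2] means: any carbon bonded to exactly two heavy atoms.
Check the 18 heavy atoms by environment: 7× C (D3) → no; 1× N (D2) → no; 4× C (D1) → no; 2× C (D2) → match; 2× N (D1) → no; 1× Cl (D1) → no; 1× S (D2) → no.
That gives 2 matching atoms.

2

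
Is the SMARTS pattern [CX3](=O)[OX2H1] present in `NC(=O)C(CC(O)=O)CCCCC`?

Yes

The pattern [CX3](=O)[OX2H1] describes an sp2 carbon double-bonded to O and single-bonded to an -OH oxygen — a carboxylic acid.
The molecule carries a carboxylic acid group (-C(=O)OH), whose atoms satisfy every constraint of the query, so the pattern matches.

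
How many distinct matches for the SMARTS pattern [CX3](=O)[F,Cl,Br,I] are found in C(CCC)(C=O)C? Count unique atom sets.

[CX3](=O)[F,Cl,Br,I] is the SMARTS for an acyl halide: a carbonyl carbon bonded to a halogen.
No fragment in the molecule satisfies every constraint, giving 0 matches.

0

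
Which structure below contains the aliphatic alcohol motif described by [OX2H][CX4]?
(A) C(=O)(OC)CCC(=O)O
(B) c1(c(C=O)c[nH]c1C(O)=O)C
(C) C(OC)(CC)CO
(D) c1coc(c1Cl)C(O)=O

C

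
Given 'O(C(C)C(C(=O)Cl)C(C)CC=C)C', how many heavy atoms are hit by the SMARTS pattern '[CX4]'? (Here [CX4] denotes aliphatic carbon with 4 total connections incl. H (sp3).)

7

Check the 13 heavy atoms by environment: 7× C (X4) → match; 3× C (X3) → no; 1× O (X1) → no; 1× Cl (X1) → no; 1× O (X2) → no.
That gives 7 matching atoms.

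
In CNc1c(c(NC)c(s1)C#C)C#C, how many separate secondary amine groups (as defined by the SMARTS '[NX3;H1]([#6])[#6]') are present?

[NX3;H1]([#6])[#6] is the SMARTS for a secondary amine: a trivalent nitrogen with one H, bonded to two carbons.
The molecule carries 2 separate instances of an N-methylamino group (-NHCH3) meeting every constraint; each maps to a distinct set of atoms, giving 2 matches.

2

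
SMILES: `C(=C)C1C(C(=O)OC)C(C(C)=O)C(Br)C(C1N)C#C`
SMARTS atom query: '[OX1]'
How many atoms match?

2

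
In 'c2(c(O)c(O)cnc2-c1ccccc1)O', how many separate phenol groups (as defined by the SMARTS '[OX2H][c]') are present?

3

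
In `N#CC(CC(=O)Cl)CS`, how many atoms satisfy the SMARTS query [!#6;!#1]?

The query [!#6;!#1] means: not carbon and not hydrogen — any heteroatom.
Check the 9 heavy atoms by environment: 5× C → no; 1× S → match; 1× N → match; 1× O → match; 1× Cl → match.
Summing the matching environments: 1 + 1 + 1 + 1 = 4 matching atoms.

4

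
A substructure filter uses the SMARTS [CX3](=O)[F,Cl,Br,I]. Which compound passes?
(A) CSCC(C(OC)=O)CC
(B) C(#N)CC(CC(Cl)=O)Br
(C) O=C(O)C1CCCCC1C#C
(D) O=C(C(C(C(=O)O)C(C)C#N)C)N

B

[CX3](=O)[F,Cl,Br,I] describes a carbonyl carbon bonded to a halogen (an acyl halide).
(A) has a methyl-ester group (-C(=O)OCH3) but the carbonyl is bonded to -O-C, not to a halogen.
(B) contains an acyl chloride (-C(=O)Cl), which satisfies every atom and bond constraint.
(C) has a carboxylic acid group (-C(=O)OH) but the carbonyl is bonded to -OH, not to a halogen.
(D) has a carboxylic acid group (-C(=O)OH) but the carbonyl is bonded to -OH, not to a halogen.
So the answer is (B).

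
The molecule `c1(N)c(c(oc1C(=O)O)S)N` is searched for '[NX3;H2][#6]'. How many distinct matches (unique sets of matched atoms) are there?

2

[NX3;H2][#6] is the SMARTS for a primary amine: a trivalent nitrogen with two H attached to carbon.
The molecule carries 2 separate instances of a primary amino group (-NH2) meeting every constraint; each maps to a distinct set of atoms, giving 2 matches.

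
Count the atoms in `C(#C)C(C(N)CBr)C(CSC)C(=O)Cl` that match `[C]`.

9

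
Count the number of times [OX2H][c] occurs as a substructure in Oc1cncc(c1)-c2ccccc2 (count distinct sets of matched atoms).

1

[OX2H][c] is the SMARTS for a phenol: a hydroxyl oxygen attached to an aromatic carbon.
Exactly one fragment in the molecule meets all constraints, giving 1 match.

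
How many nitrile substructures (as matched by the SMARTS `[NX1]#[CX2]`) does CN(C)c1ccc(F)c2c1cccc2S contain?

[NX1]#[CX2] is the SMARTS for a nitrile: a nitrogen triple-bonded to a two-connected carbon.
No fragment in the molecule satisfies every constraint, giving 0 matches.

0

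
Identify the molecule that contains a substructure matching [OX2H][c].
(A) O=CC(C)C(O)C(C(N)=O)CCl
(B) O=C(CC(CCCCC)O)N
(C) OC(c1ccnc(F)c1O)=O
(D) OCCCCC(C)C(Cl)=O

C

[OX2H][c] describes a hydroxyl oxygen attached to an aromatic carbon (a phenol).
(A) has a hydroxyl group (-OH) but the -OH is on an aliphatic carbon, not an aromatic c.
(B) has a hydroxyl group (-OH) but the -OH is on an aliphatic carbon, not an aromatic c.
(C) contains a hydroxyl group (-OH), which satisfies every atom and bond constraint.
(D) has a hydroxyl group (-OH) but the -OH is on an aliphatic carbon, not an aromatic c.
So the answer is (C).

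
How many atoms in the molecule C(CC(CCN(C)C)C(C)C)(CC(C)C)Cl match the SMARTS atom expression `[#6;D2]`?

4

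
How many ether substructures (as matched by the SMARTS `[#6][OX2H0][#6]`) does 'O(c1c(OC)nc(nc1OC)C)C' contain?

3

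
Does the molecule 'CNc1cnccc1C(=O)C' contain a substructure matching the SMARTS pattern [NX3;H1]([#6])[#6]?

The pattern [NX3;H1]([#6])[#6] describes a trivalent nitrogen with one H, bonded to two carbons — a secondary amine.
The molecule carries an N-methylamino group (-NHCH3), whose atoms satisfy every constraint of the query, so the pattern matches.

Yes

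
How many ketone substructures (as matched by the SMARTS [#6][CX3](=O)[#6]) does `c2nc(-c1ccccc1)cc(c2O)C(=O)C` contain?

[#6][CX3](=O)[#6] is the SMARTS for a ketone: a carbonyl carbon (no H) flanked by two carbons.
Exactly one fragment in the molecule meets all constraints, giving 1 match.

1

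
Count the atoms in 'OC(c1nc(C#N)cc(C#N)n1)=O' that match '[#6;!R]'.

3

Check the 13 heavy atoms by environment: 2× n (aromatic, in 6-ring) → no; 4× c (aromatic, in 6-ring) → no; 3× C (acyclic) → match; 2× N (acyclic) → no; 2× O (acyclic) → no.
That gives 3 matching atoms.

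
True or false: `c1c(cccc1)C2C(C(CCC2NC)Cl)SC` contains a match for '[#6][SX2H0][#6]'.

True

The pattern [#6][SX2H0][#6] describes an aliphatic sulfur bridging two carbons with no H on the sulfur — a thioether.
The molecule carries a methylthio ether (-SCH3), whose atoms satisfy every constraint of the query, so the pattern matches.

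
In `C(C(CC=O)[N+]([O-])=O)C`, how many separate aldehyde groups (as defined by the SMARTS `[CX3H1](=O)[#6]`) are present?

1

[CX3H1](=O)[#6] is the SMARTS for an aldehyde: an sp2 carbon with one H, double-bonded to O and single-bonded to carbon.
Exactly one fragment in the molecule meets all constraints, giving 1 match.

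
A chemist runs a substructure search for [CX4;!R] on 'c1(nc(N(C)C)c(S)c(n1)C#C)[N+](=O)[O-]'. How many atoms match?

2

The query [CX4;!R] means: aliphatic carbon with four total connections, not in a ring.
Check the 15 heavy atoms by environment: 2× n (aromatic, X2, in 6-ring) → no; 4× c (aromatic, X3, in 6-ring) → no; 1× N (X3, acyclic) → no; 2× C (X4, acyclic) → match; 1× S (X2, acyclic) → no; 2× C (X2, acyclic) → no; 1× N (charge +1, X3, acyclic) → no; 1× O (charge -1, X1, acyclic) → no; 1× O (X1, acyclic) → no.
That gives 2 matching atoms.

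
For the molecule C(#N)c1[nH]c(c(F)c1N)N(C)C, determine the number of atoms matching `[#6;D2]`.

The query [#6;D2] means: any carbon bonded to exactly two heavy atoms.
Check the 12 heavy atoms by environment: 1× n (aromatic, D2) → no; 4× c (aromatic, D3) → no; 2× N (D1) → no; 1× C (D2) → match; 1× N (D3) → no; 2× C (D1) → no; 1× F (D1) → no.
That gives 1 matching atom.

1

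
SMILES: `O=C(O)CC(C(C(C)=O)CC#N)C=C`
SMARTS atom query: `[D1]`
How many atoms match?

The query [D1] means: atom with exactly one heavy-atom neighbour (degree 1).
Check the 14 heavy atoms by environment: 4× C (D2) → no; 4× C (D3) → no; 3× O (D1) → match; 2× C (D1) → match; 1× N (D1) → match.
Summing the matching environments: 3 + 2 + 1 = 6 matching atoms.

6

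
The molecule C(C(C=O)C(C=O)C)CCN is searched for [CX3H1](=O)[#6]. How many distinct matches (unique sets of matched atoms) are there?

2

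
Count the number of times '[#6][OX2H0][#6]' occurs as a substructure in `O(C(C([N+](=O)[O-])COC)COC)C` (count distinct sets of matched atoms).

3

[#6][OX2H0][#6] is the SMARTS for an ether: an aliphatic oxygen bridging two carbons with no H on the oxygen.
The molecule carries 3 separate instances of a methoxy ether (-OCH3) meeting every constraint; each maps to a distinct set of atoms, giving 3 matches.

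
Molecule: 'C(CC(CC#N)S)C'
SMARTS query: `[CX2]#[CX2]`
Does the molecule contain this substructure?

The pattern [CX2]#[CX2] describes a carbon-carbon triple bond — an alkyne.
The closest candidate here is a nitrile (-C#N), but the triple bond is C#N, not C#C. No other fragment satisfies the full query, so there is no match.

No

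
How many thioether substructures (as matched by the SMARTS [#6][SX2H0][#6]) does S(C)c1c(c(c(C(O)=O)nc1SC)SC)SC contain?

4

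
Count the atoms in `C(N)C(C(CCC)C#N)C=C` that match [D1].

4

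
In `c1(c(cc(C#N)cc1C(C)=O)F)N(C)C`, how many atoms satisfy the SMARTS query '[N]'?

The query [N] means: uppercase N matches aliphatic (non-aromatic) nitrogen only.
Check the 15 heavy atoms by environment: 6× c (aromatic) → no; 5× C → no; 2× N → match; 1× F → no; 1× O → no.
That gives 2 matching atoms.

2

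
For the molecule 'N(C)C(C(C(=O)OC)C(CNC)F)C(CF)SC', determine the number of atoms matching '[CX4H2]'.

2

The query [CX4H2] means: sp3 carbon (X4) with exactly two hydrogens.
Check the 18 heavy atoms by environment: 2× C (H2, X4) → match; 4× C (H1, X4) → no; 1× C (H0, X3) → no; 1× O (H0, X1) → no; 1× O (H0, X2) → no; 4× C (H3, X4) → no; 2× N (H1, X3) → no; 1× S (H0, X2) → no; 2× F (H0, X1) → no.
That gives 2 matching atoms.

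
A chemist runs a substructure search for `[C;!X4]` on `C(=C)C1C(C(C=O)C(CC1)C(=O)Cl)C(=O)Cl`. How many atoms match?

5

The query [C;!X4] means: aliphatic carbon that does not have four total connections.
Check the 16 heavy atoms by environment: 6× C (X4) → no; 5× C (X3) → match; 3× O (X1) → no; 2× Cl (X1) → no.
That gives 5 matching atoms.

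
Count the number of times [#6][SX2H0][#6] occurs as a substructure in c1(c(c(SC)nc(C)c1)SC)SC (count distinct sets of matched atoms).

[#6][SX2H0][#6] is the SMARTS for a thioether: an aliphatic sulfur bridging two carbons with no H on the sulfur.
The molecule carries 3 separate instances of a methylthio ether (-SCH3) meeting every constraint; each maps to a distinct set of atoms, giving 3 matches.

3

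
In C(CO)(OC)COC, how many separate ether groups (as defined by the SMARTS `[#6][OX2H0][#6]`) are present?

2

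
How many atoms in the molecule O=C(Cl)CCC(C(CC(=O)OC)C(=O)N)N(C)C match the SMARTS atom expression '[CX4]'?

The query [CX4] means: C with X4: aliphatic carbon with exactly 4 total connections (bonds + H).
Check the 18 heavy atoms by environment: 8× C (X4) → match; 2× N (X3) → no; 3× C (X3) → no; 3× O (X1) → no; 1× Cl (X1) → no; 1× O (X2) → no.
That gives 8 matching atoms.

8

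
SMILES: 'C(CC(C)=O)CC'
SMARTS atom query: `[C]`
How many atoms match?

The query [C] means: uppercase C matches aliphatic (non-aromatic) carbon only.
Check the 7 heavy atoms by environment: 6× C → match; 1× O → no.
That gives 6 matching atoms.

6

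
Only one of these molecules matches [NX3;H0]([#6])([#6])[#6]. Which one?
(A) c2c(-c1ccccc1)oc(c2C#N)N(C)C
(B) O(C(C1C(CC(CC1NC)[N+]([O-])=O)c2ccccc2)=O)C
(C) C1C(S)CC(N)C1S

A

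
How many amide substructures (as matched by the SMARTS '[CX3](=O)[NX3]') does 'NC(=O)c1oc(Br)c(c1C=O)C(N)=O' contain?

2

[CX3](=O)[NX3] is the SMARTS for an amide: a carbonyl carbon bonded to a trivalent nitrogen.
The molecule carries 2 separate instances of a primary amide (-C(=O)NH2) meeting every constraint; each maps to a distinct set of atoms, giving 2 matches.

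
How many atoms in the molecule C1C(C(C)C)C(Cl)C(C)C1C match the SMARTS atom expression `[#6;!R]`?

The query [#6;!R] means: carbon not in any ring.
Check the 11 heavy atoms by environment: 5× C (in 5-ring) → no; 5× C (acyclic) → match; 1× Cl (acyclic) → no.
That gives 5 matching atoms.

5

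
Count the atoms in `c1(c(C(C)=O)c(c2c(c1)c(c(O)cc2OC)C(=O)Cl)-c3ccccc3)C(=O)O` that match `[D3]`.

12

The query [D3] means: atom with exactly three heavy-atom neighbours.
Check the 28 heavy atoms by environment: 9× c (aromatic, D3) → match; 7× c (aromatic, D2) → no; 3× C (D3) → match; 5× O (D1) → no; 1× O (D2) → no; 2× C (D1) → no; 1× Cl (D1) → no.
Summing the matching environments: 9 + 3 = 12 matching atoms.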